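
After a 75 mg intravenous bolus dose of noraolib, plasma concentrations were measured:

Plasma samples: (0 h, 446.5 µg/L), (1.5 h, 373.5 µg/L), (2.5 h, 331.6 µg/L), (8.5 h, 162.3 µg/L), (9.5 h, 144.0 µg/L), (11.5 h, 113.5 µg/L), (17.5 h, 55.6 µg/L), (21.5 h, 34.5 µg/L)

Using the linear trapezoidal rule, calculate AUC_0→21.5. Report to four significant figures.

AUC = 3547 µg/L·h

Trapezoidal AUC_0→21.5:
  [0→1.5]: (446.5+373.5)/2 × 1.5 = 615.0
  [1.5→2.5]: (373.5+331.6)/2 × 1 = 352.55
  [2.5→8.5]: (331.6+162.3)/2 × 6 = 1481.7
  [8.5→9.5]: (162.3+144.0)/2 × 1 = 153.15
  [9.5→11.5]: (144.0+113.5)/2 × 2 = 257.5
  [11.5→17.5]: (113.5+55.6)/2 × 6 = 507.3
  [17.5→21.5]: (55.6+34.5)/2 × 4 = 180.2
  Sum = 3547.4 µg/L·h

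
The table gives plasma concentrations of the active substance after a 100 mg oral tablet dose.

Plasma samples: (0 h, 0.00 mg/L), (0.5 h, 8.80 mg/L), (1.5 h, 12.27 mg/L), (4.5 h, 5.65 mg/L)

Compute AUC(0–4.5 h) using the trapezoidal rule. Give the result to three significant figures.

Trapezoidal AUC_0→4.5:
  [0→0.5]: (0.00+8.80)/2 × 0.5 = 2.2
  [0.5→1.5]: (8.80+12.27)/2 × 1 = 10.535
  [1.5→4.5]: (12.27+5.65)/2 × 3 = 26.88
  Sum = 39.615 mg/L·h

AUC = 39.6 mg/L·h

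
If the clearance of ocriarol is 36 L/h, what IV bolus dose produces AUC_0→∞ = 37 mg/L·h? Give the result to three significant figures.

Dose = 1330 mg

Dose_iv = CL × AUC_0→∞
     = 36 × 37 = 1332 mg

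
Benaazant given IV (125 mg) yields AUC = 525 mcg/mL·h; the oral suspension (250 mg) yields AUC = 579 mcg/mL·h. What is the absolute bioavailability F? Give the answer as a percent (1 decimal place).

F = (AUC_ev / D_ev) / (AUC_iv / D_iv)
  = (579/250) / (525/125)
  = 2.316 / 4.2 = 0.5514
  = 55.14%

F = 55.1%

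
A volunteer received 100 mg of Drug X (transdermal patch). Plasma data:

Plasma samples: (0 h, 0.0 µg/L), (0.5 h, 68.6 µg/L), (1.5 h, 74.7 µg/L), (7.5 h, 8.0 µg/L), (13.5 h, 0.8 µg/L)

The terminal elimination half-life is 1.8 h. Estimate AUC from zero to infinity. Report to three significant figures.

Trapezoidal AUC_0→13.5:
  [0→0.5]: (0.0+68.6)/2 × 0.5 = 17.15
  [0.5→1.5]: (68.6+74.7)/2 × 1 = 71.65
  [1.5→7.5]: (74.7+8.0)/2 × 6 = 248.1
  [7.5→13.5]: (8.0+0.8)/2 × 6 = 26.4
  Sum = 363.3 µg/L·h
k_e = ln2 / t½ = 0.693147 / 1.8 = 0.3851 h^-1
Extrapolated tail: C_last / k_e = 0.8 / 0.3851 = 2.077
AUC_0→∞ = 363.3 + 2.077 = 365.377 µg/L·h

AUC = 365 µg/L·h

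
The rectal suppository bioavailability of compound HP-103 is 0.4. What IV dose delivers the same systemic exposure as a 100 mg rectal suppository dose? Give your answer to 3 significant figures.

D_iv = 40.0 mg

Systemic exposure from an extravascular dose = F × D_ev, so the equivalent IV dose is F × D_ev.
D_iv = F × D_ev = 0.4 × 100 = 40 mg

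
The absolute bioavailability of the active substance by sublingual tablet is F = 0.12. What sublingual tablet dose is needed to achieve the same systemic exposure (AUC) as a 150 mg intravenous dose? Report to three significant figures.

For equal systemic exposure: F × D_ev = D_iv
D_ev = D_iv / F = 150 / 0.12 = 1250 mg

D_sublingual = 1250 mg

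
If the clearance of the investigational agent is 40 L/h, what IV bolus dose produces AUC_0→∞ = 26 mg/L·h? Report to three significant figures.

Dose = 1040 mg

Dose_iv = CL × AUC_0→∞
     = 40 × 26 = 1040 mg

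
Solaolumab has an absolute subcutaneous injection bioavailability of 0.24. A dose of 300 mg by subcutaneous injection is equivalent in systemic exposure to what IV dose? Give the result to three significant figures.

Systemic exposure from an extravascular dose = F × D_ev, so the equivalent IV dose is F × D_ev.
D_iv = F × D_ev = 0.24 × 300 = 72 mg

D_iv = 72.0 mg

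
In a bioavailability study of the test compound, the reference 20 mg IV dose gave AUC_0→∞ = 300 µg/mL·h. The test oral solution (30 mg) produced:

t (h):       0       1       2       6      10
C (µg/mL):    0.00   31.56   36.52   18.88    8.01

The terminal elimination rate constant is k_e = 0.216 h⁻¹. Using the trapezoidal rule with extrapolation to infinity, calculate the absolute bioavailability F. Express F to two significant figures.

Trapezoidal AUC_0→10 (oral solution):
  [0→1]: (0.00+31.56)/2 × 1 = 15.78
  [1→2]: (31.56+36.52)/2 × 1 = 34.04
  [2→6]: (36.52+18.88)/2 × 4 = 110.8
  [6→10]: (18.88+8.01)/2 × 4 = 53.78
  Sum = 214.4 µg/mL·h
Tail: C_last/k_e = 8.01/0.216 = 37.083
AUC_0→∞ (oral solution) = 214.4 + 37.083 = 251.483 µg/mL·h
F = (AUC_ev/D_ev)/(AUC_iv/D_iv) = (251.483/30)/(300/20) = 8.38277/15 = 0.5589

F = 0.56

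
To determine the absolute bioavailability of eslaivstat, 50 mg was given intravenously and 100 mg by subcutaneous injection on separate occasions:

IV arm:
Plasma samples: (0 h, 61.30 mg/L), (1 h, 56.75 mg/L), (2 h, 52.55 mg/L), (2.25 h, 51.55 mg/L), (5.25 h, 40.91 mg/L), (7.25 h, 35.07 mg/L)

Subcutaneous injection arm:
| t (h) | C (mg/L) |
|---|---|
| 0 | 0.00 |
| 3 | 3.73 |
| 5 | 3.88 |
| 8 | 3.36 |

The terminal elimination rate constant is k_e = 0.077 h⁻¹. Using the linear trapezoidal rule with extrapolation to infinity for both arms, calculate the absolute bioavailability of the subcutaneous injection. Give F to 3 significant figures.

F = 0.0425

Trapezoidal AUC_0→7.25 (IV):
  [0→1]: (61.30+56.75)/2 × 1 = 59.025
  [1→2]: (56.75+52.55)/2 × 1 = 54.65
  [2→2.25]: (52.55+51.55)/2 × 0.25 = 13.0125
  [2.25→5.25]: (51.55+40.91)/2 × 3 = 138.69
  [5.25→7.25]: (40.91+35.07)/2 × 2 = 75.98
  Sum = 341.3575 mg/L·h
IV tail: 35.07/0.077 = 455.455; AUC_iv,0→∞ = 341.3575 + 455.455 = 796.8125 mg/L·h
Trapezoidal AUC_0→8 (subcutaneous injection):
  [0→3]: (0.00+3.73)/2 × 3 = 5.595
  [3→5]: (3.73+3.88)/2 × 2 = 7.61
  [5→8]: (3.88+3.36)/2 × 3 = 10.86
  Sum = 24.065 mg/L·h
subcutaneous injection tail: 3.36/0.077 = 43.636; AUC_ev,0→∞ = 24.065 + 43.636 = 67.701 mg/L·h
F = (AUC_ev/D_ev)/(AUC_iv/D_iv) = (67.701/100)/(796.8125/50) = 0.67701/15.93625 = 0.0425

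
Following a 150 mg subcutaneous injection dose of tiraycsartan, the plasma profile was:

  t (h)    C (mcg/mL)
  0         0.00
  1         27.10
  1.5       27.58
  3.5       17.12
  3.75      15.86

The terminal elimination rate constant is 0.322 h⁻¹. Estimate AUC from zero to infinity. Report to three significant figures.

AUC = 125 mcg/mL·h

Trapezoidal AUC_0→3.75:
  [0→1]: (0.00+27.10)/2 × 1 = 13.55
  [1→1.5]: (27.10+27.58)/2 × 0.5 = 13.67
  [1.5→3.5]: (27.58+17.12)/2 × 2 = 44.7
  [3.5→3.75]: (17.12+15.86)/2 × 0.25 = 4.1225
  Sum = 76.0425 mcg/mL·h
Extrapolated tail: C_last / k_e = 15.86 / 0.322 = 49.255
AUC_0→∞ = 76.0425 + 49.255 = 125.2975 mcg/mL·h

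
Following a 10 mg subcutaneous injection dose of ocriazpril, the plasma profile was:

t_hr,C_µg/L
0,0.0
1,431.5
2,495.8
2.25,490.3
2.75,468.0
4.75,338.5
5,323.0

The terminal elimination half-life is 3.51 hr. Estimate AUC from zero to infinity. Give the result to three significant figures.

AUC = 3570 µg/L·hr

Trapezoidal AUC_0→5:
  [0→1]: (0.0+431.5)/2 × 1 = 215.75
  [1→2]: (431.5+495.8)/2 × 1 = 463.65
  [2→2.25]: (495.8+490.3)/2 × 0.25 = 123.2625
  [2.25→2.75]: (490.3+468.0)/2 × 0.5 = 239.575
  [2.75→4.75]: (468.0+338.5)/2 × 2 = 806.5
  [4.75→5]: (338.5+323.0)/2 × 0.25 = 82.6875
  Sum = 1931.425 µg/L·hr
k_e = ln2 / t½ = 0.693147 / 3.51 = 0.1975 hr^-1
Extrapolated tail: C_last / k_e = 323.0 / 0.1975 = 1635.443
AUC_0→∞ = 1931.425 + 1635.443 = 3566.868 µg/L·hr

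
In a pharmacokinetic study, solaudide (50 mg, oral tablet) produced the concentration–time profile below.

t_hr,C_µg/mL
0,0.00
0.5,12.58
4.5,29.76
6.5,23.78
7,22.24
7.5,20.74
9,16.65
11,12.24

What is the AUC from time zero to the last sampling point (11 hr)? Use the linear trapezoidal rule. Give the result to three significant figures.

AUC = 221 µg/mL·hr

Trapezoidal AUC_0→11:
  [0→0.5]: (0.00+12.58)/2 × 0.5 = 3.145
  [0.5→4.5]: (12.58+29.76)/2 × 4 = 84.68
  [4.5→6.5]: (29.76+23.78)/2 × 2 = 53.54
  [6.5→7]: (23.78+22.24)/2 × 0.5 = 11.505
  [7→7.5]: (22.24+20.74)/2 × 0.5 = 10.745
  [7.5→9]: (20.74+16.65)/2 × 1.5 = 28.0425
  [9→11]: (16.65+12.24)/2 × 2 = 28.89
  Sum = 220.5475 µg/mL·hr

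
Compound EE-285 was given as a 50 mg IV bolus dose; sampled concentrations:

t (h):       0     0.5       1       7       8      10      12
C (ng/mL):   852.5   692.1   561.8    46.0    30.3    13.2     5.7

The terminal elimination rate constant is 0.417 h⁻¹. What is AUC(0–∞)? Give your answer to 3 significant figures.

Trapezoidal AUC_0→12:
  [0→0.5]: (852.5+692.1)/2 × 0.5 = 386.15
  [0.5→1]: (692.1+561.8)/2 × 0.5 = 313.475
  [1→7]: (561.8+46.0)/2 × 6 = 1823.4
  [7→8]: (46.0+30.3)/2 × 1 = 38.15
  [8→10]: (30.3+13.2)/2 × 2 = 43.5
  [10→12]: (13.2+5.7)/2 × 2 = 18.9
  Sum = 2623.575 ng/mL·h
Extrapolated tail: C_last / k_e = 5.7 / 0.417 = 13.669
AUC_0→∞ = 2623.575 + 13.669 = 2637.244 ng/mL·h

AUC = 2640 ng/mL·h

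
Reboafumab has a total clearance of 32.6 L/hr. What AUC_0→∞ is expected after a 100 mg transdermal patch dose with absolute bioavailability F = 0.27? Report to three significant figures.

AUC = 0.828 mg/L·hr

AUC_0→∞ = F × Dose / CL
        = 0.27 × 100 / 32.6 = 0.828221 mg/L·hr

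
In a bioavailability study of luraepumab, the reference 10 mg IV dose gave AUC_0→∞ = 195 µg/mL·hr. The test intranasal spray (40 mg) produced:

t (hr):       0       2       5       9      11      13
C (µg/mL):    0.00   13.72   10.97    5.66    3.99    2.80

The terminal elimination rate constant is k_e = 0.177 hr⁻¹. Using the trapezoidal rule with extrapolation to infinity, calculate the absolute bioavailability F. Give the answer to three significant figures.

Trapezoidal AUC_0→13 (intranasal spray):
  [0→2]: (0.00+13.72)/2 × 2 = 13.72
  [2→5]: (13.72+10.97)/2 × 3 = 37.035
  [5→9]: (10.97+5.66)/2 × 4 = 33.26
  [9→11]: (5.66+3.99)/2 × 2 = 9.65
  [11→13]: (3.99+2.80)/2 × 2 = 6.79
  Sum = 100.455 µg/mL·hr
Tail: C_last/k_e = 2.80/0.177 = 15.819
AUC_0→∞ (intranasal spray) = 100.455 + 15.819 = 116.274 µg/mL·hr
F = (AUC_ev/D_ev)/(AUC_iv/D_iv) = (116.274/40)/(195/10) = 2.90685/19.5 = 0.1491

F = 0.149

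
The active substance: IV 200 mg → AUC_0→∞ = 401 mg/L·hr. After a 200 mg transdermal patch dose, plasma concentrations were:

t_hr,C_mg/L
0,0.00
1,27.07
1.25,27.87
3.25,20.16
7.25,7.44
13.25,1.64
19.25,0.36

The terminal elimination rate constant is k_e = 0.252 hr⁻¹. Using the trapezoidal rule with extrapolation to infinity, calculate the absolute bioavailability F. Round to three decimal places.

Trapezoidal AUC_0→19.25 (transdermal patch):
  [0→1]: (0.00+27.07)/2 × 1 = 13.535
  [1→1.25]: (27.07+27.87)/2 × 0.25 = 6.8675
  [1.25→3.25]: (27.87+20.16)/2 × 2 = 48.03
  [3.25→7.25]: (20.16+7.44)/2 × 4 = 55.2
  [7.25→13.25]: (7.44+1.64)/2 × 6 = 27.24
  [13.25→19.25]: (1.64+0.36)/2 × 6 = 6.0
  Sum = 156.8725 mg/L·hr
Tail: C_last/k_e = 0.36/0.252 = 1.429
AUC_0→∞ (transdermal patch) = 156.8725 + 1.429 = 158.3015 mg/L·hr
F = (AUC_ev/D_ev)/(AUC_iv/D_iv) = (158.3015/200)/(401/200) = 0.7915075/2.005 = 0.3948

F = 0.395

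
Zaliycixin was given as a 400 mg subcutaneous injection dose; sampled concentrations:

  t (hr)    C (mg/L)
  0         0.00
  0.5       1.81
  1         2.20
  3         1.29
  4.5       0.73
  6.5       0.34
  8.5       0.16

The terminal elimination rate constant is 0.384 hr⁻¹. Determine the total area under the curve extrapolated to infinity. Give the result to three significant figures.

AUC = 8.45 mg/L·hr

Trapezoidal AUC_0→8.5:
  [0→0.5]: (0.00+1.81)/2 × 0.5 = 0.4525
  [0.5→1]: (1.81+2.20)/2 × 0.5 = 1.0025
  [1→3]: (2.20+1.29)/2 × 2 = 3.49
  [3→4.5]: (1.29+0.73)/2 × 1.5 = 1.515
  [4.5→6.5]: (0.73+0.34)/2 × 2 = 1.07
  [6.5→8.5]: (0.34+0.16)/2 × 2 = 0.5
  Sum = 8.03 mg/L·hr
Extrapolated tail: C_last / k_e = 0.16 / 0.384 = 0.417
AUC_0→∞ = 8.03 + 0.417 = 8.447 mg/L·hr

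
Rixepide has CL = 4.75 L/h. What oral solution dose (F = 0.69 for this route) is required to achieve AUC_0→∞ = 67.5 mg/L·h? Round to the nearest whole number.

Dose = 465 mg

Dose = CL × AUC_0→∞ / F
     = 4.75 × 67.5 / 0.69 = 464.674 mg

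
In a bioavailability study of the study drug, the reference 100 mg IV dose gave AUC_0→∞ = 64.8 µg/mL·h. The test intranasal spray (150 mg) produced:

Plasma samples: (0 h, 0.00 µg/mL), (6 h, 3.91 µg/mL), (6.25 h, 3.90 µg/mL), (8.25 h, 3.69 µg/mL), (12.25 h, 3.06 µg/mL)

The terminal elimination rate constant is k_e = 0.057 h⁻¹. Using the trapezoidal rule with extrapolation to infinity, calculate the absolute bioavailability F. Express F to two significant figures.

F = 0.90

Trapezoidal AUC_0→12.25 (intranasal spray):
  [0→6]: (0.00+3.91)/2 × 6 = 11.73
  [6→6.25]: (3.91+3.90)/2 × 0.25 = 0.97625
  [6.25→8.25]: (3.90+3.69)/2 × 2 = 7.59
  [8.25→12.25]: (3.69+3.06)/2 × 4 = 13.5
  Sum = 33.79625 µg/mL·h
Tail: C_last/k_e = 3.06/0.057 = 53.684
AUC_0→∞ (intranasal spray) = 33.79625 + 53.684 = 87.48025 µg/mL·h
F = (AUC_ev/D_ev)/(AUC_iv/D_iv) = (87.48025/150)/(64.8/100) = 0.583202/0.648 = 0.9000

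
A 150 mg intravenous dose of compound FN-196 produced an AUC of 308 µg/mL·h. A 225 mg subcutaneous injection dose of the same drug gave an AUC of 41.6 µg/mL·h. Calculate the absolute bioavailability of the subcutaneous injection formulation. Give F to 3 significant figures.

F = 0.0900

F = (AUC_ev / D_ev) / (AUC_iv / D_iv)
  = (41.6/225) / (308/150)
  = 0.184889 / 2.05333 = 0.0900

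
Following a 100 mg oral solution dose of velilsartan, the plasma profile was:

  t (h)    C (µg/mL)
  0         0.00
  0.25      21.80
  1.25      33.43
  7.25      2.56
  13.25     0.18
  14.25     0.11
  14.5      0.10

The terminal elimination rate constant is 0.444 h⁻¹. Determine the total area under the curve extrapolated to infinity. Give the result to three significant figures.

Trapezoidal AUC_0→14.5:
  [0→0.25]: (0.00+21.80)/2 × 0.25 = 2.725
  [0.25→1.25]: (21.80+33.43)/2 × 1 = 27.615
  [1.25→7.25]: (33.43+2.56)/2 × 6 = 107.97
  [7.25→13.25]: (2.56+0.18)/2 × 6 = 8.22
  [13.25→14.25]: (0.18+0.11)/2 × 1 = 0.145
  [14.25→14.5]: (0.11+0.10)/2 × 0.25 = 0.02625
  Sum = 146.70125 µg/mL·h
Extrapolated tail: C_last / k_e = 0.10 / 0.444 = 0.225
AUC_0→∞ = 146.70125 + 0.225 = 146.92625 µg/mL·h

AUC = 147 µg/mL·h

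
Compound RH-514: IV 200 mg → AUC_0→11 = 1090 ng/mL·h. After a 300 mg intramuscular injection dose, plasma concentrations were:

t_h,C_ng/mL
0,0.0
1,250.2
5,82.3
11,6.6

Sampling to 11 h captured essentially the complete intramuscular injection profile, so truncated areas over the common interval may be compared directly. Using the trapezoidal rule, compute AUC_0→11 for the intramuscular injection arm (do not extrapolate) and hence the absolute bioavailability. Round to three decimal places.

Trapezoidal AUC_0→11 (intramuscular injection):
  [0→1]: (0.0+250.2)/2 × 1 = 125.1
  [1→5]: (250.2+82.3)/2 × 4 = 665.0
  [5→11]: (82.3+6.6)/2 × 6 = 266.7
  Sum = 1056.8 ng/mL·h
F = (AUC_ev/D_ev)/(AUC_iv/D_iv) = (1056.8/300)/(1090/200) = 3.52267/5.45 = 0.6464

F = 0.646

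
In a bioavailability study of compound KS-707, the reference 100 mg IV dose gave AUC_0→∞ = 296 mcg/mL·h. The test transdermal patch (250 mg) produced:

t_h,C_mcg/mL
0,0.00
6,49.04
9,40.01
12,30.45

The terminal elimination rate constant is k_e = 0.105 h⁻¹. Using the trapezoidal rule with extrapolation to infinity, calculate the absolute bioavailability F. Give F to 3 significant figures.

Trapezoidal AUC_0→12 (transdermal patch):
  [0→6]: (0.00+49.04)/2 × 6 = 147.12
  [6→9]: (49.04+40.01)/2 × 3 = 133.575
  [9→12]: (40.01+30.45)/2 × 3 = 105.69
  Sum = 386.385 mcg/mL·h
Tail: C_last/k_e = 30.45/0.105 = 290.000
AUC_0→∞ (transdermal patch) = 386.385 + 290.000 = 676.385 mcg/mL·h
F = (AUC_ev/D_ev)/(AUC_iv/D_iv) = (676.385/250)/(296/100) = 2.70554/2.96 = 0.9140

F = 0.914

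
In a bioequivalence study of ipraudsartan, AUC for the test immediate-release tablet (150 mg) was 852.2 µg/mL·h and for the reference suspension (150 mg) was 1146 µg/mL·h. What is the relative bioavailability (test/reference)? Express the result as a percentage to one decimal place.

F_rel = (AUC_test/D_test) / (AUC_ref/D_ref)
      = (852.2/150) / (1146/150)
      = 5.68133 / 7.64 = 0.7436 = 74.36%

F_rel = 74.4%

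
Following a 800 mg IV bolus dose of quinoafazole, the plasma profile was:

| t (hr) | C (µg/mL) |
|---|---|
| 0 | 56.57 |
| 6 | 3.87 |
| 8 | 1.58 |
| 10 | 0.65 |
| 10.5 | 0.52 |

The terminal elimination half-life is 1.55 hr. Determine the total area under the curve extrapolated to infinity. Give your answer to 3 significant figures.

Trapezoidal AUC_0→10.5:
  [0→6]: (56.57+3.87)/2 × 6 = 181.32
  [6→8]: (3.87+1.58)/2 × 2 = 5.45
  [8→10]: (1.58+0.65)/2 × 2 = 2.23
  [10→10.5]: (0.65+0.52)/2 × 0.5 = 0.2925
  Sum = 189.2925 µg/mL·hr
k_e = ln2 / t½ = 0.693147 / 1.55 = 0.4472 hr^-1
Extrapolated tail: C_last / k_e = 0.52 / 0.4472 = 1.163
AUC_0→∞ = 189.2925 + 1.163 = 190.4555 µg/mL·hr

AUC = 190 µg/mL·hr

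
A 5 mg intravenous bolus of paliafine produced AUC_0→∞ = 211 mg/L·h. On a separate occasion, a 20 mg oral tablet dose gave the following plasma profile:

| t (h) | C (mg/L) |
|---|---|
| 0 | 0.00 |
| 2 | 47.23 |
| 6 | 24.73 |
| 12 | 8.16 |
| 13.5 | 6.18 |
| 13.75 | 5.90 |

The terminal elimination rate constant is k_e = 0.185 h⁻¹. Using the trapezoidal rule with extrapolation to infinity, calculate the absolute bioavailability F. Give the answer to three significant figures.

F = 0.396

Trapezoidal AUC_0→13.75 (oral tablet):
  [0→2]: (0.00+47.23)/2 × 2 = 47.23
  [2→6]: (47.23+24.73)/2 × 4 = 143.92
  [6→12]: (24.73+8.16)/2 × 6 = 98.67
  [12→13.5]: (8.16+6.18)/2 × 1.5 = 10.755
  [13.5→13.75]: (6.18+5.90)/2 × 0.25 = 1.51
  Sum = 302.085 mg/L·h
Tail: C_last/k_e = 5.90/0.185 = 31.892
AUC_0→∞ (oral tablet) = 302.085 + 31.892 = 333.977 mg/L·h
F = (AUC_ev/D_ev)/(AUC_iv/D_iv) = (333.977/20)/(211/5) = 16.69885/42.2 = 0.3957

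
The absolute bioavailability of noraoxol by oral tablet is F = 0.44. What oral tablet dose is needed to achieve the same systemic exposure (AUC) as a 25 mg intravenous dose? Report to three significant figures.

For equal systemic exposure: F × D_ev = D_iv
D_ev = D_iv / F = 25 / 0.44 = 56.8182 mg

D_oral = 56.8 mg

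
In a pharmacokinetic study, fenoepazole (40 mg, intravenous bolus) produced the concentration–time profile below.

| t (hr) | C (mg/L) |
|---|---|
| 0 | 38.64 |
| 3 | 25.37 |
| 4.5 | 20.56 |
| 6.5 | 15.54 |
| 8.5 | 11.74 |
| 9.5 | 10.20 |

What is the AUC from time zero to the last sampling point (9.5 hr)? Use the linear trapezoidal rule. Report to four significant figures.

Trapezoidal AUC_0→9.5:
  [0→3]: (38.64+25.37)/2 × 3 = 96.015
  [3→4.5]: (25.37+20.56)/2 × 1.5 = 34.4475
  [4.5→6.5]: (20.56+15.54)/2 × 2 = 36.1
  [6.5→8.5]: (15.54+11.74)/2 × 2 = 27.28
  [8.5→9.5]: (11.74+10.20)/2 × 1 = 10.97
  Sum = 204.8125 mg/L·hr

AUC = 204.8 mg/L·hr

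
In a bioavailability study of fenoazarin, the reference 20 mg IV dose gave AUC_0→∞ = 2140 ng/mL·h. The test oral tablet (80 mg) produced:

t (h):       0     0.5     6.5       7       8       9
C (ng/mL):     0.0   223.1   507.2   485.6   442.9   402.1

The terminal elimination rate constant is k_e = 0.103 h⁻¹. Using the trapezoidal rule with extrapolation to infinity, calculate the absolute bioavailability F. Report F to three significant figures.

Trapezoidal AUC_0→9 (oral tablet):
  [0→0.5]: (0.0+223.1)/2 × 0.5 = 55.775
  [0.5→6.5]: (223.1+507.2)/2 × 6 = 2190.9
  [6.5→7]: (507.2+485.6)/2 × 0.5 = 248.2
  [7→8]: (485.6+442.9)/2 × 1 = 464.25
  [8→9]: (442.9+402.1)/2 × 1 = 422.5
  Sum = 3381.625 ng/mL·h
Tail: C_last/k_e = 402.1/0.103 = 3903.883
AUC_0→∞ (oral tablet) = 3381.625 + 3903.883 = 7285.508 ng/mL·h
F = (AUC_ev/D_ev)/(AUC_iv/D_iv) = (7285.508/80)/(2140/20) = 91.06885/107 = 0.8511

F = 0.851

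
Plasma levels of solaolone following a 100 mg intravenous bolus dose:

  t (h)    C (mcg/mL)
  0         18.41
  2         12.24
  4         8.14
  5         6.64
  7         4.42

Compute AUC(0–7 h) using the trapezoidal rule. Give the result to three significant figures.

Trapezoidal AUC_0→7:
  [0→2]: (18.41+12.24)/2 × 2 = 30.65
  [2→4]: (12.24+8.14)/2 × 2 = 20.38
  [4→5]: (8.14+6.64)/2 × 1 = 7.39
  [5→7]: (6.64+4.42)/2 × 2 = 11.06
  Sum = 69.48 mcg/mL·h

AUC = 69.5 mcg/mL·h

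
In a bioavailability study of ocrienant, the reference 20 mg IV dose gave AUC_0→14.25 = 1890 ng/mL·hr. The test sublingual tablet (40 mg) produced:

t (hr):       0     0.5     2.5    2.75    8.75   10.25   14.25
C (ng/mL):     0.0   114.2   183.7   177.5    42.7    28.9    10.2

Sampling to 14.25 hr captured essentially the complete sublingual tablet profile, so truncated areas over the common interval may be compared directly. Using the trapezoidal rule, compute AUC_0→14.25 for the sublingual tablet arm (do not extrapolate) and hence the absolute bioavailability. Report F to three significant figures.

Trapezoidal AUC_0→14.25 (sublingual tablet):
  [0→0.5]: (0.0+114.2)/2 × 0.5 = 28.55
  [0.5→2.5]: (114.2+183.7)/2 × 2 = 297.9
  [2.5→2.75]: (183.7+177.5)/2 × 0.25 = 45.15
  [2.75→8.75]: (177.5+42.7)/2 × 6 = 660.6
  [8.75→10.25]: (42.7+28.9)/2 × 1.5 = 53.7
  [10.25→14.25]: (28.9+10.2)/2 × 4 = 78.2
  Sum = 1164.1 ng/mL·hr
F = (AUC_ev/D_ev)/(AUC_iv/D_iv) = (1164.1/40)/(1890/20) = 29.1025/94.5 = 0.3080

F = 0.308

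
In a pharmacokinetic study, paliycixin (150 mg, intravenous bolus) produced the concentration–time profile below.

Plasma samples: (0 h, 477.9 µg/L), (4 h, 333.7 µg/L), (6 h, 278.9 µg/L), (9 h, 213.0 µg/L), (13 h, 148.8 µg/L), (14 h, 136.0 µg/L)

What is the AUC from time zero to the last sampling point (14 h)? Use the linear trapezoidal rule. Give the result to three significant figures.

AUC = 3840 µg/L·h

Trapezoidal AUC_0→14:
  [0→4]: (477.9+333.7)/2 × 4 = 1623.2
  [4→6]: (333.7+278.9)/2 × 2 = 612.6
  [6→9]: (278.9+213.0)/2 × 3 = 737.85
  [9→13]: (213.0+148.8)/2 × 4 = 723.6
  [13→14]: (148.8+136.0)/2 × 1 = 142.4
  Sum = 3839.65 µg/L·h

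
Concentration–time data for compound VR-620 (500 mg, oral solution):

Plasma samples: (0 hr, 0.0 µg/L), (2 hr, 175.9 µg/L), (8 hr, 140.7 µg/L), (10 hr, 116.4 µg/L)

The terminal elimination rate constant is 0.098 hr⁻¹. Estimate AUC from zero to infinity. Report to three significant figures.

AUC = 2570 µg/L·hr

Trapezoidal AUC_0→10:
  [0→2]: (0.0+175.9)/2 × 2 = 175.9
  [2→8]: (175.9+140.7)/2 × 6 = 949.8
  [8→10]: (140.7+116.4)/2 × 2 = 257.1
  Sum = 1382.8 µg/L·hr
Extrapolated tail: C_last / k_e = 116.4 / 0.098 = 1187.755
AUC_0→∞ = 1382.8 + 1187.755 = 2570.555 µg/L·hr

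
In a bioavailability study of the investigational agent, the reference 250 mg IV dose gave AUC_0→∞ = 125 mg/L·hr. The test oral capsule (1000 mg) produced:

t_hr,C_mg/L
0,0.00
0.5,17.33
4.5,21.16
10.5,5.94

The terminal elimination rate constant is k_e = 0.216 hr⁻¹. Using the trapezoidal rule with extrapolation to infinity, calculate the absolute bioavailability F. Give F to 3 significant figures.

Trapezoidal AUC_0→10.5 (oral capsule):
  [0→0.5]: (0.00+17.33)/2 × 0.5 = 4.3325
  [0.5→4.5]: (17.33+21.16)/2 × 4 = 76.98
  [4.5→10.5]: (21.16+5.94)/2 × 6 = 81.3
  Sum = 162.6125 mg/L·hr
Tail: C_last/k_e = 5.94/0.216 = 27.500
AUC_0→∞ (oral capsule) = 162.6125 + 27.500 = 190.1125 mg/L·hr
F = (AUC_ev/D_ev)/(AUC_iv/D_iv) = (190.1125/1000)/(125/250) = 0.1901125/0.5 = 0.3802

F = 0.380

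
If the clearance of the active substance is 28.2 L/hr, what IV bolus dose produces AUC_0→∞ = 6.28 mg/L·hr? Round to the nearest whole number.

Dose = 177 mg

Dose_iv = CL × AUC_0→∞
     = 28.2 × 6.28 = 177.096 mg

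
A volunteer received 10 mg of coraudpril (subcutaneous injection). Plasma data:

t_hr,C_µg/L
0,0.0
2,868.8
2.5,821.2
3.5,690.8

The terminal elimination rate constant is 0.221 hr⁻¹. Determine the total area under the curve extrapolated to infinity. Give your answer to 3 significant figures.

Trapezoidal AUC_0→3.5:
  [0→2]: (0.0+868.8)/2 × 2 = 868.8
  [2→2.5]: (868.8+821.2)/2 × 0.5 = 422.5
  [2.5→3.5]: (821.2+690.8)/2 × 1 = 756.0
  Sum = 2047.3 µg/L·hr
Extrapolated tail: C_last / k_e = 690.8 / 0.221 = 3125.792
AUC_0→∞ = 2047.3 + 3125.792 = 5173.092 µg/L·hr

AUC = 5170 µg/L·hr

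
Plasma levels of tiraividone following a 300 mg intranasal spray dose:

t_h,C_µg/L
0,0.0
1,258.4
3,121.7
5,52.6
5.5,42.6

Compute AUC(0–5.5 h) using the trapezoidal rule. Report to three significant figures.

AUC = 707 µg/L·h

Trapezoidal AUC_0→5.5:
  [0→1]: (0.0+258.4)/2 × 1 = 129.2
  [1→3]: (258.4+121.7)/2 × 2 = 380.1
  [3→5]: (121.7+52.6)/2 × 2 = 174.3
  [5→5.5]: (52.6+42.6)/2 × 0.5 = 23.8
  Sum = 707.4 µg/L·h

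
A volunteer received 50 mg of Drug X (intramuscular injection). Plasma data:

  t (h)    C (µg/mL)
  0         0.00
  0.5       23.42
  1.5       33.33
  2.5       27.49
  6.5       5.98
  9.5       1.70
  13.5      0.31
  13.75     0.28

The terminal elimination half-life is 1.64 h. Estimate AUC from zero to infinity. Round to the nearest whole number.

AUC = 148 µg/mL·h

Trapezoidal AUC_0→13.75:
  [0→0.5]: (0.00+23.42)/2 × 0.5 = 5.855
  [0.5→1.5]: (23.42+33.33)/2 × 1 = 28.375
  [1.5→2.5]: (33.33+27.49)/2 × 1 = 30.41
  [2.5→6.5]: (27.49+5.98)/2 × 4 = 66.94
  [6.5→9.5]: (5.98+1.70)/2 × 3 = 11.52
  [9.5→13.5]: (1.70+0.31)/2 × 4 = 4.02
  [13.5→13.75]: (0.31+0.28)/2 × 0.25 = 0.07375
  Sum = 147.19375 µg/mL·h
k_e = ln2 / t½ = 0.693147 / 1.64 = 0.4227 h^-1
Extrapolated tail: C_last / k_e = 0.28 / 0.4227 = 0.662
AUC_0→∞ = 147.19375 + 0.662 = 147.85575 µg/mL·h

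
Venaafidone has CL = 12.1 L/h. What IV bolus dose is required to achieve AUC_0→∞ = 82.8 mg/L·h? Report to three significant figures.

Dose = 1000 mg

Dose_iv = CL × AUC_0→∞
     = 12.1 × 82.8 = 1001.88 mg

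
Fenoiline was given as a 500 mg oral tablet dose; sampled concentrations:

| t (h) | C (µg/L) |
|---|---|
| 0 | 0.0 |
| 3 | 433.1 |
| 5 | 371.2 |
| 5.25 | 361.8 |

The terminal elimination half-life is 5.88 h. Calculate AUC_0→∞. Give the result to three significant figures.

Trapezoidal AUC_0→5.25:
  [0→3]: (0.0+433.1)/2 × 3 = 649.65
  [3→5]: (433.1+371.2)/2 × 2 = 804.3
  [5→5.25]: (371.2+361.8)/2 × 0.25 = 91.625
  Sum = 1545.575 µg/L·h
k_e = ln2 / t½ = 0.693147 / 5.88 = 0.1179 h^-1
Extrapolated tail: C_last / k_e = 361.8 / 0.1179 = 3068.702
AUC_0→∞ = 1545.575 + 3068.702 = 4614.277 µg/L·h

AUC = 4610 µg/L·h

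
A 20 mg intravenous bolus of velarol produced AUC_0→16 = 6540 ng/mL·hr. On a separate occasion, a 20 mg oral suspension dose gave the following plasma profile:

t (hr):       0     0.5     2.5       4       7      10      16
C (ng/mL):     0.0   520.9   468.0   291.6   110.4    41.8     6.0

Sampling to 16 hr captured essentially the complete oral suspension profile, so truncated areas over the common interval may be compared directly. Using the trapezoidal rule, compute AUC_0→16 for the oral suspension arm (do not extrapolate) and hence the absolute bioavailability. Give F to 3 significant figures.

Trapezoidal AUC_0→16 (oral suspension):
  [0→0.5]: (0.0+520.9)/2 × 0.5 = 130.225
  [0.5→2.5]: (520.9+468.0)/2 × 2 = 988.9
  [2.5→4]: (468.0+291.6)/2 × 1.5 = 569.7
  [4→7]: (291.6+110.4)/2 × 3 = 603.0
  [7→10]: (110.4+41.8)/2 × 3 = 228.3
  [10→16]: (41.8+6.0)/2 × 6 = 143.4
  Sum = 2663.525 ng/mL·hr
F = (AUC_ev/D_ev)/(AUC_iv/D_iv) = (2663.525/20)/(6540/20) = 133.17625/327 = 0.4073

F = 0.407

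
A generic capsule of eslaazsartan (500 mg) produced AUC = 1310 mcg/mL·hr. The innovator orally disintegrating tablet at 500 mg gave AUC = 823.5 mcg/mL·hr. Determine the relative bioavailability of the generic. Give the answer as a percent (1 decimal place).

F_rel = 159.1%

F_rel = (AUC_test/D_test) / (AUC_ref/D_ref)
      = (1310/500) / (823.5/500)
      = 2.62 / 1.647 = 1.5908 = 159.08%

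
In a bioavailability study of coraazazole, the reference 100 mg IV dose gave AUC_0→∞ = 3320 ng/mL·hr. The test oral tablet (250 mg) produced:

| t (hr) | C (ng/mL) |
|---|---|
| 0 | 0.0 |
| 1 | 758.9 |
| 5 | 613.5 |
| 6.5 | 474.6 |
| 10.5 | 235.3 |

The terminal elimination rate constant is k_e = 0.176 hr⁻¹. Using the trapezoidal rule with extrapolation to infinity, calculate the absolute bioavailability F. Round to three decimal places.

F = 0.807

Trapezoidal AUC_0→10.5 (oral tablet):
  [0→1]: (0.0+758.9)/2 × 1 = 379.45
  [1→5]: (758.9+613.5)/2 × 4 = 2744.8
  [5→6.5]: (613.5+474.6)/2 × 1.5 = 816.075
  [6.5→10.5]: (474.6+235.3)/2 × 4 = 1419.8
  Sum = 5360.125 ng/mL·hr
Tail: C_last/k_e = 235.3/0.176 = 1336.932
AUC_0→∞ (oral tablet) = 5360.125 + 1336.932 = 6697.057 ng/mL·hr
F = (AUC_ev/D_ev)/(AUC_iv/D_iv) = (6697.057/250)/(3320/100) = 26.788228/33.2 = 0.8069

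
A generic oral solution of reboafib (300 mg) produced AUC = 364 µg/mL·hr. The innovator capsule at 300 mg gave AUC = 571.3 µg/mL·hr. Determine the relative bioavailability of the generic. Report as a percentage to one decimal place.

F_rel = (AUC_test/D_test) / (AUC_ref/D_ref)
      = (364/300) / (571.3/300)
      = 1.21333 / 1.90433 = 0.6371 = 63.71%

F_rel = 63.7%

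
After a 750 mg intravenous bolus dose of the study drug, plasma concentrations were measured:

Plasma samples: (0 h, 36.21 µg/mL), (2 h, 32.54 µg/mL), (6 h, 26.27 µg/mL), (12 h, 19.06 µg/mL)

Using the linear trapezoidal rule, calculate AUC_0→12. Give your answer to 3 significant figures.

AUC = 322 µg/mL·h

Trapezoidal AUC_0→12:
  [0→2]: (36.21+32.54)/2 × 2 = 68.75
  [2→6]: (32.54+26.27)/2 × 4 = 117.62
  [6→12]: (26.27+19.06)/2 × 6 = 135.99
  Sum = 322.36 µg/mL·h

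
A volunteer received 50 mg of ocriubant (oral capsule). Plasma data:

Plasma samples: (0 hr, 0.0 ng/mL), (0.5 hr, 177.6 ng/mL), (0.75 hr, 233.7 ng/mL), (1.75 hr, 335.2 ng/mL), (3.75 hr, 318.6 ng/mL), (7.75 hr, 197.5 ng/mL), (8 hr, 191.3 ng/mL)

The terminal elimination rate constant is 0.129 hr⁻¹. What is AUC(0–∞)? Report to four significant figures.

Trapezoidal AUC_0→8:
  [0→0.5]: (0.0+177.6)/2 × 0.5 = 44.4
  [0.5→0.75]: (177.6+233.7)/2 × 0.25 = 51.4125
  [0.75→1.75]: (233.7+335.2)/2 × 1 = 284.45
  [1.75→3.75]: (335.2+318.6)/2 × 2 = 653.8
  [3.75→7.75]: (318.6+197.5)/2 × 4 = 1032.2
  [7.75→8]: (197.5+191.3)/2 × 0.25 = 48.6
  Sum = 2114.8625 ng/mL·hr
Extrapolated tail: C_last / k_e = 191.3 / 0.129 = 1482.946
AUC_0→∞ = 2114.8625 + 1482.946 = 3597.8085 ng/mL·hr

AUC = 3598 ng/mL·hr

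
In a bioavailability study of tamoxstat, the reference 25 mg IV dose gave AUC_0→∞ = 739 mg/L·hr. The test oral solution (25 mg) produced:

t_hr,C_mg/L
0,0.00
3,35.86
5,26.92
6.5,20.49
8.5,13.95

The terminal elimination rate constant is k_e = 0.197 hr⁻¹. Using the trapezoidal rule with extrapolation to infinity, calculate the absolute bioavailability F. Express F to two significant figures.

Trapezoidal AUC_0→8.5 (oral solution):
  [0→3]: (0.00+35.86)/2 × 3 = 53.79
  [3→5]: (35.86+26.92)/2 × 2 = 62.78
  [5→6.5]: (26.92+20.49)/2 × 1.5 = 35.5575
  [6.5→8.5]: (20.49+13.95)/2 × 2 = 34.44
  Sum = 186.5675 mg/L·hr
Tail: C_last/k_e = 13.95/0.197 = 70.812
AUC_0→∞ (oral solution) = 186.5675 + 70.812 = 257.3795 mg/L·hr
F = (AUC_ev/D_ev)/(AUC_iv/D_iv) = (257.3795/25)/(739/25) = 10.29518/29.56 = 0.3483

F = 0.35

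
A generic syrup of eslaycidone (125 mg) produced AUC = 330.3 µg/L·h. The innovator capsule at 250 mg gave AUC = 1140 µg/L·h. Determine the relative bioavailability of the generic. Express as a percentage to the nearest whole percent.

F_rel = (AUC_test/D_test) / (AUC_ref/D_ref)
      = (330.3/125) / (1140/250)
      = 2.6424 / 4.56 = 0.5795 = 57.95%

F_rel = 58%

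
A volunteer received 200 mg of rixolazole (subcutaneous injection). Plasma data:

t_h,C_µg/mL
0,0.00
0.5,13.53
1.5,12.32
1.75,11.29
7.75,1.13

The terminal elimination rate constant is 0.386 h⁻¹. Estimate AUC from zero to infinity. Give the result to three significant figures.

Trapezoidal AUC_0→7.75:
  [0→0.5]: (0.00+13.53)/2 × 0.5 = 3.3825
  [0.5→1.5]: (13.53+12.32)/2 × 1 = 12.925
  [1.5→1.75]: (12.32+11.29)/2 × 0.25 = 2.95125
  [1.75→7.75]: (11.29+1.13)/2 × 6 = 37.26
  Sum = 56.51875 µg/mL·h
Extrapolated tail: C_last / k_e = 1.13 / 0.386 = 2.927
AUC_0→∞ = 56.51875 + 2.927 = 59.44575 µg/mL·h

AUC = 59.4 µg/mL·h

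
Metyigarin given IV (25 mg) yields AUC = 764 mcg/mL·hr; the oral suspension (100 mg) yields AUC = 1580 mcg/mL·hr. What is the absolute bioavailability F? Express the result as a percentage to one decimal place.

F = 51.7%

F = (AUC_ev / D_ev) / (AUC_iv / D_iv)
  = (1580/100) / (764/25)
  = 15.8 / 30.56 = 0.5170
  = 51.70%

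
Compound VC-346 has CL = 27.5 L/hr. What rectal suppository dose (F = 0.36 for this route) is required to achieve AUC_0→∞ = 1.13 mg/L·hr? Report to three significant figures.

Dose = 86.3 mg

Dose = CL × AUC_0→∞ / F
     = 27.5 × 1.13 / 0.36 = 86.3194 mg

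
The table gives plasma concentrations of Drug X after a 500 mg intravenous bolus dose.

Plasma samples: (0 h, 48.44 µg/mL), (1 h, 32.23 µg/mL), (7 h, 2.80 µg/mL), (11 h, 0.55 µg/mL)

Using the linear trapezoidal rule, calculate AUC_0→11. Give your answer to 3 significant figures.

Trapezoidal AUC_0→11:
  [0→1]: (48.44+32.23)/2 × 1 = 40.335
  [1→7]: (32.23+2.80)/2 × 6 = 105.09
  [7→11]: (2.80+0.55)/2 × 4 = 6.7
  Sum = 152.125 µg/mL·h

AUC = 152 µg/mL·h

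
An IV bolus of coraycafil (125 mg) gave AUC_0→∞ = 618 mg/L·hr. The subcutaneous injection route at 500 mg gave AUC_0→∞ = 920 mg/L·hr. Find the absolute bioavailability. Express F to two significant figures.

F = 0.37

F = (AUC_ev / D_ev) / (AUC_iv / D_iv)
  = (920/500) / (618/125)
  = 1.84 / 4.944 = 0.3722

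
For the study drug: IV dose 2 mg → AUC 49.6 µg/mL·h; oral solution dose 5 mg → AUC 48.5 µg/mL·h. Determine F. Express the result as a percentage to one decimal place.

F = 39.1%

F = (AUC_ev / D_ev) / (AUC_iv / D_iv)
  = (48.5/5) / (49.6/2)
  = 9.7 / 24.8 = 0.3911
  = 39.11%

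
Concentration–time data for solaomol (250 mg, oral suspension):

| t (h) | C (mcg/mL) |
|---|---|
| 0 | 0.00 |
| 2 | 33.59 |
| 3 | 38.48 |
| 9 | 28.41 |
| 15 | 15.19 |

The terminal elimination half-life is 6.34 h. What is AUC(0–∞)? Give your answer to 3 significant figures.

Trapezoidal AUC_0→15:
  [0→2]: (0.00+33.59)/2 × 2 = 33.59
  [2→3]: (33.59+38.48)/2 × 1 = 36.035
  [3→9]: (38.48+28.41)/2 × 6 = 200.67
  [9→15]: (28.41+15.19)/2 × 6 = 130.8
  Sum = 401.095 mcg/mL·h
k_e = ln2 / t½ = 0.693147 / 6.34 = 0.1093 h^-1
Extrapolated tail: C_last / k_e = 15.19 / 0.1093 = 138.975
AUC_0→∞ = 401.095 + 138.975 = 540.07 mcg/mL·h

AUC = 540 mcg/mL·h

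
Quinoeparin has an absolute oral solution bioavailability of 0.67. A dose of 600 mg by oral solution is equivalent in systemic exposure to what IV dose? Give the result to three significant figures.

Systemic exposure from an extravascular dose = F × D_ev, so the equivalent IV dose is F × D_ev.
D_iv = F × D_ev = 0.67 × 600 = 402 mg

D_iv = 402 mg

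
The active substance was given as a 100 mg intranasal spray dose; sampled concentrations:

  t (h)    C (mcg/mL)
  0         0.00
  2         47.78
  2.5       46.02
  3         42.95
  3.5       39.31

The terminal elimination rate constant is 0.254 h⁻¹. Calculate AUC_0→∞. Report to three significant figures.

AUC = 269 mcg/mL·h

Trapezoidal AUC_0→3.5:
  [0→2]: (0.00+47.78)/2 × 2 = 47.78
  [2→2.5]: (47.78+46.02)/2 × 0.5 = 23.45
  [2.5→3]: (46.02+42.95)/2 × 0.5 = 22.2425
  [3→3.5]: (42.95+39.31)/2 × 0.5 = 20.565
  Sum = 114.0375 mcg/mL·h
Extrapolated tail: C_last / k_e = 39.31 / 0.254 = 154.764
AUC_0→∞ = 114.0375 + 154.764 = 268.8015 mcg/mL·h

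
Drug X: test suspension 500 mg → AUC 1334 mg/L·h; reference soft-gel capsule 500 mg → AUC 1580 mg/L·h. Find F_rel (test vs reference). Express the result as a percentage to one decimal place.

F_rel = 84.4%

F_rel = (AUC_test/D_test) / (AUC_ref/D_ref)
      = (1334/500) / (1580/500)
      = 2.668 / 3.16 = 0.8443 = 84.43%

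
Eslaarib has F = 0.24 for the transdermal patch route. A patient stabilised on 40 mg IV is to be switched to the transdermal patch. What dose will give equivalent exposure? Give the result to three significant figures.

For equal systemic exposure: F × D_ev = D_iv
D_ev = D_iv / F = 40 / 0.24 = 166.667 mg

D_transdermal = 167 mg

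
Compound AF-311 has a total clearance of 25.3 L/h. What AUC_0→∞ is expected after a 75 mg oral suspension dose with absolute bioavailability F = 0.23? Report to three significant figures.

AUC_0→∞ = F × Dose / CL
        = 0.23 × 75 / 25.3 = 0.681818 mg/L·h

AUC = 0.682 mg/L·h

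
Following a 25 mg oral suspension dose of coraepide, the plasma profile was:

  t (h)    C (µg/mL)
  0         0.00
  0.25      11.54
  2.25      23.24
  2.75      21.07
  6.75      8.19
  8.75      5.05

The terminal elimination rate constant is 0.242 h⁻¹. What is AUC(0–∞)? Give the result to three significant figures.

Trapezoidal AUC_0→8.75:
  [0→0.25]: (0.00+11.54)/2 × 0.25 = 1.4425
  [0.25→2.25]: (11.54+23.24)/2 × 2 = 34.78
  [2.25→2.75]: (23.24+21.07)/2 × 0.5 = 11.0775
  [2.75→6.75]: (21.07+8.19)/2 × 4 = 58.52
  [6.75→8.75]: (8.19+5.05)/2 × 2 = 13.24
  Sum = 119.06 µg/mL·h
Extrapolated tail: C_last / k_e = 5.05 / 0.242 = 20.868
AUC_0→∞ = 119.06 + 20.868 = 139.928 µg/mL·h

AUC = 140 µg/mL·h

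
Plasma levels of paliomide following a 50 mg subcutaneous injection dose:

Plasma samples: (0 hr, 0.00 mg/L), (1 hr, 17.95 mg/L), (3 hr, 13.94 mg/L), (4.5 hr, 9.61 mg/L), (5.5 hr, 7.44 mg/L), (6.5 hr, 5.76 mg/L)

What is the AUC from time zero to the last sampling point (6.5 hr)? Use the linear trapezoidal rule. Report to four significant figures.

Trapezoidal AUC_0→6.5:
  [0→1]: (0.00+17.95)/2 × 1 = 8.975
  [1→3]: (17.95+13.94)/2 × 2 = 31.89
  [3→4.5]: (13.94+9.61)/2 × 1.5 = 17.6625
  [4.5→5.5]: (9.61+7.44)/2 × 1 = 8.525
  [5.5→6.5]: (7.44+5.76)/2 × 1 = 6.6
  Sum = 73.6525 mg/L·hr

AUC = 73.65 mg/L·hr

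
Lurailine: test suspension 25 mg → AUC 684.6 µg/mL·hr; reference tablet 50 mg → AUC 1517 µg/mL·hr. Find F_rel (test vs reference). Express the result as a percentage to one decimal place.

F_rel = 90.3%

F_rel = (AUC_test/D_test) / (AUC_ref/D_ref)
      = (684.6/25) / (1517/50)
      = 27.384 / 30.34 = 0.9026 = 90.26%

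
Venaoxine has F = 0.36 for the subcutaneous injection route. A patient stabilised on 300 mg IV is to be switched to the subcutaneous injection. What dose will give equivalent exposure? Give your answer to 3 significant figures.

D_subcutaneous = 833 mg

For equal systemic exposure: F × D_ev = D_iv
D_ev = D_iv / F = 300 / 0.36 = 833.333 mg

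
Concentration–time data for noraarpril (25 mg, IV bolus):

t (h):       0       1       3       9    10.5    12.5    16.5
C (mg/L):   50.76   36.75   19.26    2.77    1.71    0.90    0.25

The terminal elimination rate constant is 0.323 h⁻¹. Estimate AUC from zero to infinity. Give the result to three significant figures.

Trapezoidal AUC_0→16.5:
  [0→1]: (50.76+36.75)/2 × 1 = 43.755
  [1→3]: (36.75+19.26)/2 × 2 = 56.01
  [3→9]: (19.26+2.77)/2 × 6 = 66.09
  [9→10.5]: (2.77+1.71)/2 × 1.5 = 3.36
  [10.5→12.5]: (1.71+0.90)/2 × 2 = 2.61
  [12.5→16.5]: (0.90+0.25)/2 × 4 = 2.3
  Sum = 174.125 mg/L·h
Extrapolated tail: C_last / k_e = 0.25 / 0.323 = 0.774
AUC_0→∞ = 174.125 + 0.774 = 174.899 mg/L·h

AUC = 175 mg/L·h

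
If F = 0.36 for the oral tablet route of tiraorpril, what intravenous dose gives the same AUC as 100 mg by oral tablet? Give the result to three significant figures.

Systemic exposure from an extravascular dose = F × D_ev, so the equivalent IV dose is F × D_ev.
D_iv = F × D_ev = 0.36 × 100 = 36 mg

D_iv = 36.0 mg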